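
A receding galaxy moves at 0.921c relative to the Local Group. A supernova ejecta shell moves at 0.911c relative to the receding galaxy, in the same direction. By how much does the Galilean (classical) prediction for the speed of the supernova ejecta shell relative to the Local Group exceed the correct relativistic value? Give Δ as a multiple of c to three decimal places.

Galilean: u_cl = 0.911 + 0.921 = 1.8320.
Relativistic: u_rel = (0.911 + 0.921) / (1 + 0.911·0.921) = 1.8320/1.8390 = 0.9962.
Δ = 1.8320 − 0.9962 = 0.8358.
(The classical prediction exceeds c; the relativistic result does not.)

Δ = 0.836c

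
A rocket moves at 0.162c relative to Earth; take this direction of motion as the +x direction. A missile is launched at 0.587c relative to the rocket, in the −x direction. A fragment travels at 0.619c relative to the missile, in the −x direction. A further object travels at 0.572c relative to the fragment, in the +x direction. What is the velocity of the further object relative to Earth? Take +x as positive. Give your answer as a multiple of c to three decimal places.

Apply u = (u' + v)/(1 + u'v/c²) successively, working outward toward Earth.
Start: velocity of the rocket relative to Earth = 0.1620c.
Compose with the missile (u' = -0.587 in the rocket frame): u_1 = (-0.587 + 0.162) / (1 + (-0.587)·0.162) = -0.4250/0.9049 = -0.4697.
Compose with the fragment (u' = -0.619 in the missile frame): u_2 = (-0.619 + (-0.470)) / (1 + (-0.619)·(-0.470)) = -1.0887/1.2907 = -0.8435.
Compose with the further object (u' = 0.572 in the fragment frame): u_3 = (0.572 + (-0.843)) / (1 + 0.572·(-0.843)) = -0.2715/0.5175 = -0.5245.

-0.525c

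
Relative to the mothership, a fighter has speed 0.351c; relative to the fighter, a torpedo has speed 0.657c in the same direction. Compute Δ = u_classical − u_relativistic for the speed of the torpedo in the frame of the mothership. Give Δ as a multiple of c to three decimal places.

Galilean: u_cl = 0.657 + 0.351 = 1.0080.
Relativistic: u_rel = (0.657 + 0.351) / (1 + 0.657·0.351) = 1.0080/1.2306 = 0.8191.
Δ = 1.0080 − 0.8191 = 0.1889.
(The classical prediction exceeds c; the relativistic result does not.)

Δ = 0.189c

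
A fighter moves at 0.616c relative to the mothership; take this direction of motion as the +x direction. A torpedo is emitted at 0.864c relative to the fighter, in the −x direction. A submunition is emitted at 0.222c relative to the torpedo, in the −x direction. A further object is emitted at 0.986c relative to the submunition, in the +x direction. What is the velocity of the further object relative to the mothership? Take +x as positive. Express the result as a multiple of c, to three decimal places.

+0.930c

Apply u = (u' + v)/(1 + u'v/c²) successively, working outward toward the mothership.
Start: velocity of the fighter relative to the mothership = 0.6160c.
Compose with the torpedo (u' = -0.864 in the fighter frame): u_1 = (-0.864 + 0.616) / (1 + (-0.864)·0.616) = -0.2480/0.4678 = -0.5302.
Compose with the submunition (u' = -0.222 in the torpedo frame): u_2 = (-0.222 + (-0.530)) / (1 + (-0.222)·(-0.530)) = -0.7522/1.1177 = -0.6730.
Compose with the further object (u' = 0.986 in the submunition frame): u_3 = (0.986 + (-0.673)) / (1 + 0.986·(-0.673)) = 0.3130/0.3365 = 0.9304.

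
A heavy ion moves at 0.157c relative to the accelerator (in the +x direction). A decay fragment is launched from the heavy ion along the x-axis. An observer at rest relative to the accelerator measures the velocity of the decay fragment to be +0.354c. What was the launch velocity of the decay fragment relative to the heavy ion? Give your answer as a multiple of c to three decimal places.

Invert the composition law: u' = (u − v)/(1 − uv/c²).
u' = (0.354 − 0.157) / (1 − (0.354)(0.157)) = 0.1970/0.9444 = 0.2086.

+0.209c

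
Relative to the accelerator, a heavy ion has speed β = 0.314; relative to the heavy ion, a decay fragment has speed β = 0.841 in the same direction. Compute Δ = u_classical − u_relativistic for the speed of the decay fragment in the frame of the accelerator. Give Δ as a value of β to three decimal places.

Galilean: u_cl = 0.841 + 0.314 = 1.1550.
Relativistic: u_rel = (0.841 + 0.314) / (1 + 0.841·0.314) = 1.1550/1.2641 = 0.9137.
Δ = 1.1550 − 0.9137 = 0.2413.
(The classical prediction exceeds c; the relativistic result does not.)

Δ = 0.241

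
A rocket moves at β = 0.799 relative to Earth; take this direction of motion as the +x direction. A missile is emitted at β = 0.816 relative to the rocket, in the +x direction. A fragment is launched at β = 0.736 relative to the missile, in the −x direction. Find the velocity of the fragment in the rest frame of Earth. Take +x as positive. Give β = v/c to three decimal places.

Apply u = (u' + v)/(1 + u'v/c²) successively, working outward toward Earth.
Start: velocity of the rocket relative to Earth = 0.7990c.
Compose with the missile (u' = 0.816 in the rocket frame): u_1 = (0.816 + 0.799) / (1 + 0.816·0.799) = 1.6150/1.6520 = 0.9776.
Compose with the fragment (u' = -0.736 in the missile frame): u_2 = (-0.736 + 0.978) / (1 + (-0.736)·0.978) = 0.2416/0.2805 = 0.8614.

β = +0.861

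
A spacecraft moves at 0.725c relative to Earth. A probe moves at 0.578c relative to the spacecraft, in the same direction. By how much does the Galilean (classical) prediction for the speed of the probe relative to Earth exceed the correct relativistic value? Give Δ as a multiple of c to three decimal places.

Galilean: u_cl = 0.578 + 0.725 = 1.3030.
Relativistic: u_rel = (0.578 + 0.725) / (1 + 0.578·0.725) = 1.3030/1.4190 = 0.9182.
Δ = 1.3030 − 0.9182 = 0.3848.
(The classical prediction exceeds c; the relativistic result does not.)

Δ = 0.385c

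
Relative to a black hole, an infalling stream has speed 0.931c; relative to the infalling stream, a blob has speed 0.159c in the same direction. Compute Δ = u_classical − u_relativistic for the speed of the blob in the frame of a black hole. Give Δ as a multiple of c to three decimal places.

Galilean: u_cl = 0.159 + 0.931 = 1.0900.
Relativistic: u_rel = (0.159 + 0.931) / (1 + 0.159·0.931) = 1.0900/1.1480 = 0.9495.
Δ = 1.0900 − 0.9495 = 0.1405.
(The classical prediction exceeds c; the relativistic result does not.)

Δ = 0.141c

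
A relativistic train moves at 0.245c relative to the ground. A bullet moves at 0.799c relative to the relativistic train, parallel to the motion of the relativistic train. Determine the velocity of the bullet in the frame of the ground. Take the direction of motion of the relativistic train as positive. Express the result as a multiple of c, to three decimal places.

0.873c

With v = 0.245 and u' = 0.799 (in units of c),
u = (u' + v)/(1 + u'v/c²):
u = (0.799 + 0.245) / (1 + 0.799·0.245) = 1.0440/1.1958 = 0.8731
(Galilean addition would give +1.044c, exceeding c.)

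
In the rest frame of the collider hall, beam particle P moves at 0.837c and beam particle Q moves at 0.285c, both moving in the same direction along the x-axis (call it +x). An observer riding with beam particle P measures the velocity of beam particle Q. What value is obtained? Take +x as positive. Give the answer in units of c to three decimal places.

-0.725c

β_A = 0.837, β_B = 0.285.
Transform to A's frame with the inverse velocity-addition law: u' = (u − v)/(1 − uv/c²), taking u = β_B and v = β_A.
u' = (0.285 − 0.837) / (1 − (0.837)(0.285)) = -0.5520/0.7615 = -0.7249.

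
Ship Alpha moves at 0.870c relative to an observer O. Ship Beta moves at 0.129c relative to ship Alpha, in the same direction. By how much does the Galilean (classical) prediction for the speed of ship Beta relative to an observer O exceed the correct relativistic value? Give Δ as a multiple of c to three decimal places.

Galilean: u_cl = 0.129 + 0.870 = 0.9990.
Relativistic: u_rel = (0.129 + 0.870) / (1 + 0.129·0.870) = 0.9990/1.1122 = 0.8982.
Δ = 0.9990 − 0.8982 = 0.1008.

Δ = 0.101c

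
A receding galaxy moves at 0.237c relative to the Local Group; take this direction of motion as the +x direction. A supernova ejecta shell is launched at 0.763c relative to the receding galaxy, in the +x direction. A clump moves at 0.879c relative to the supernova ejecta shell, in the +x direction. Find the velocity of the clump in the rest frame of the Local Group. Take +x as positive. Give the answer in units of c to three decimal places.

0.989c

Apply u = (u' + v)/(1 + u'v/c²) successively, working outward toward the Local Group.
Start: velocity of the receding galaxy relative to the Local Group = 0.2370c.
Compose with the supernova ejecta shell (u' = 0.763 in the receding galaxy frame): u_1 = (0.763 + 0.237) / (1 + 0.763·0.237) = 1.0000/1.1808 = 0.8469.
Compose with the clump (u' = 0.879 in the supernova ejecta shell frame): u_2 = (0.879 + 0.847) / (1 + 0.879·0.847) = 1.7259/1.7444 = 0.9894.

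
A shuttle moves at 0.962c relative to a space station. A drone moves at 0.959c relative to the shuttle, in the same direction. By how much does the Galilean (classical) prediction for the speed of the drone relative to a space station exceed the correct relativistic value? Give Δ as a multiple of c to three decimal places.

Galilean: u_cl = 0.959 + 0.962 = 1.9210.
Relativistic: u_rel = (0.959 + 0.962) / (1 + 0.959·0.962) = 1.9210/1.9226 = 0.9992.
Δ = 1.9210 − 0.9992 = 0.9218.
(The classical prediction exceeds c; the relativistic result does not.)

Δ = 0.922c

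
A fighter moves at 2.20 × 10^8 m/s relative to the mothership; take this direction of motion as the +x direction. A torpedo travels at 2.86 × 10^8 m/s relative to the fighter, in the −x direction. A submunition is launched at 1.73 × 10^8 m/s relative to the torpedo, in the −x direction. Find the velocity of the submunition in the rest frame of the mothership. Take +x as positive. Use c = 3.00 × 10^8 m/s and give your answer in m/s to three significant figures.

-2.76 × 10^8 m/s

Apply u = (u' + v)/(1 + u'v/c²) successively, working outward toward the mothership.
(Dividing each given speed by c = 3.00 × 10^8 m/s to work in units of c.)
Start: velocity of the fighter relative to the mothership = 0.7333c.
Compose with the torpedo (u' = -0.953 in the fighter frame): u_1 = (-0.953 + 0.733) / (1 + (-0.953)·0.733) = -0.2200/0.3009 = -0.7312.
Compose with the submunition (u' = -0.577 in the torpedo frame): u_2 = (-0.577 + (-0.731)) / (1 + (-0.577)·(-0.731)) = -1.3078/1.4216 = -0.9199.
So u = -0.9199 × 3.00 × 10^8 m/s.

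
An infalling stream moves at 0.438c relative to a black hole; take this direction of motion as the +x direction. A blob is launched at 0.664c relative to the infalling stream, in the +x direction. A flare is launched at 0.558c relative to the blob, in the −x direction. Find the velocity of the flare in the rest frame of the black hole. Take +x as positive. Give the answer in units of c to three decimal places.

+0.565c

Apply u = (u' + v)/(1 + u'v/c²) successively, working outward toward the black hole.
Start: velocity of the infalling stream relative to the black hole = 0.4380c.
Compose with the blob (u' = 0.664 in the infalling stream frame): u_1 = (0.664 + 0.438) / (1 + 0.664·0.438) = 1.1020/1.2908 = 0.8537.
Compose with the flare (u' = -0.558 in the blob frame): u_2 = (-0.558 + 0.854) / (1 + (-0.558)·0.854) = 0.2957/0.5236 = 0.5647.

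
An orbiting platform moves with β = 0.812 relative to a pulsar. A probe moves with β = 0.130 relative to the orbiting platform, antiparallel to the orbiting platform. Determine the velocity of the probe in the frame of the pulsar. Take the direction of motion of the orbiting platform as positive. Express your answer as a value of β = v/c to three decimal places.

β = +0.762

With v = 0.812 and u' = -0.130 (in units of c),
u = (u' + v)/(1 + u'v/c²):
u = (-0.130 + 0.812) / (1 + (-0.130)·0.812) = 0.6820/0.8944 = 0.7625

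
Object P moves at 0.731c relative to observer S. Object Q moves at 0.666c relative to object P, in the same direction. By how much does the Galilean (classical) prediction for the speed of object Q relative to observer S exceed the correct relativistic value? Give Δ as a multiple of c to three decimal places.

Δ = 0.457c

Galilean: u_cl = 0.666 + 0.731 = 1.3970.
Relativistic: u_rel = (0.666 + 0.731) / (1 + 0.666·0.731) = 1.3970/1.4868 = 0.9396.
Δ = 1.3970 − 0.9396 = 0.4574.
(The classical prediction exceeds c; the relativistic result does not.)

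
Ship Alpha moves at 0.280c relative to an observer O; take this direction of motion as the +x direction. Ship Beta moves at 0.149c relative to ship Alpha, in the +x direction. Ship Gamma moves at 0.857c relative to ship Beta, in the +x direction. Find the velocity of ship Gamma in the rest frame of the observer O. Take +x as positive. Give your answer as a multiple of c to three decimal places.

Apply u = (u' + v)/(1 + u'v/c²) successively, working outward toward the observer O.
Start: velocity of ship Alpha relative to the observer O = 0.2800c.
Compose with ship Beta (u' = 0.149 in ship Alpha frame): u_1 = (0.149 + 0.280) / (1 + 0.149·0.280) = 0.4290/1.0417 = 0.4118.
Compose with ship Gamma (u' = 0.857 in ship Beta frame): u_2 = (0.857 + 0.412) / (1 + 0.857·0.412) = 1.2688/1.3529 = 0.9378.

0.938c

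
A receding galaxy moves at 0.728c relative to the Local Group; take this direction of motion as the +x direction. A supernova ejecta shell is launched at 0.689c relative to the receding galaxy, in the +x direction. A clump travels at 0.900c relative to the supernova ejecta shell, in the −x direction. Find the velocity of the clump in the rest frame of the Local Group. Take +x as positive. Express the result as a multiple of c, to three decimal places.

Apply u = (u' + v)/(1 + u'v/c²) successively, working outward toward the Local Group.
Start: velocity of the receding galaxy relative to the Local Group = 0.7280c.
Compose with the supernova ejecta shell (u' = 0.689 in the receding galaxy frame): u_1 = (0.689 + 0.728) / (1 + 0.689·0.728) = 1.4170/1.5016 = 0.9437.
Compose with the clump (u' = -0.900 in the supernova ejecta shell frame): u_2 = (-0.900 + 0.944) / (1 + (-0.900)·0.944) = 0.0437/0.1507 = 0.2897.

+0.290c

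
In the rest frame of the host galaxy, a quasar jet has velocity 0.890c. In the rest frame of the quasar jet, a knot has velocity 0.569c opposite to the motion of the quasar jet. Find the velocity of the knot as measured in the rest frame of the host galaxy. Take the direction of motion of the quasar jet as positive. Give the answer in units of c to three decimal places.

With v = 0.890 and u' = -0.569 (in units of c),
u = (u' + v)/(1 + u'v/c²):
u = (-0.569 + 0.890) / (1 + (-0.569)·0.890) = 0.3210/0.4936 = 0.6503
(Galilean addition would give +0.321c.)

+0.650c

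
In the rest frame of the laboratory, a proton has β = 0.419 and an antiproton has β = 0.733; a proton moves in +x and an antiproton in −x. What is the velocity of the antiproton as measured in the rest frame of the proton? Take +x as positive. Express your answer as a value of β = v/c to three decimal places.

β_A = 0.419, β_B = -0.733.
Transform to A's frame with the inverse velocity-addition law: u' = (u − v)/(1 − uv/c²), taking u = β_B and v = β_A.
u' = (-0.733 − 0.419) / (1 − (0.419)(-0.733)) = -1.1520/1.3071 = -0.8813.

β = -0.881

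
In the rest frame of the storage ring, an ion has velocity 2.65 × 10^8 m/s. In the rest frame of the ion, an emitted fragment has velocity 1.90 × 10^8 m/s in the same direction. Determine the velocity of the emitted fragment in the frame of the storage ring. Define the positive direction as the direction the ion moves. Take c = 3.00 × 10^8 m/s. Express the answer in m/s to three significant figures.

In units of c (dividing by 3.00 × 10^8 m/s): v = 0.883, u' = 0.633.
u = (u' + v)/(1 + u'v/c²):
u = (0.633 + 0.883) / (1 + 0.633·0.883) = 1.5167/1.5594 = 0.9726
(Galilean addition would give +1.517c, exceeding c.)
Converting back: u = 0.9726 × 3.00 × 10^8 m/s.

2.92 × 10^8 m/s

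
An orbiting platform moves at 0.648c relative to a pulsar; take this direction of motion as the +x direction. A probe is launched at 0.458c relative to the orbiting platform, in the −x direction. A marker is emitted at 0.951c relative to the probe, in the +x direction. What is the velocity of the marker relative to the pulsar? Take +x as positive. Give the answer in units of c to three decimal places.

+0.972c

Apply u = (u' + v)/(1 + u'v/c²) successively, working outward toward the pulsar.
Start: velocity of the orbiting platform relative to the pulsar = 0.6480c.
Compose with the probe (u' = -0.458 in the orbiting platform frame): u_1 = (-0.458 + 0.648) / (1 + (-0.458)·0.648) = 0.1900/0.7032 = 0.2702.
Compose with the marker (u' = 0.951 in the probe frame): u_2 = (0.951 + 0.270) / (1 + 0.951·0.270) = 1.2212/1.2569 = 0.9715.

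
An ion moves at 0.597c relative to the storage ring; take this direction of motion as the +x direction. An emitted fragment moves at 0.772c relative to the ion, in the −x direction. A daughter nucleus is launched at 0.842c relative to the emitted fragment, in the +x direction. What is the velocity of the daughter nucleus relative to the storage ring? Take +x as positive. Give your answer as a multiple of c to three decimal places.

Apply u = (u' + v)/(1 + u'v/c²) successively, working outward toward the storage ring.
Start: velocity of the ion relative to the storage ring = 0.5970c.
Compose with the emitted fragment (u' = -0.772 in the ion frame): u_1 = (-0.772 + 0.597) / (1 + (-0.772)·0.597) = -0.1750/0.5391 = -0.3246.
Compose with the daughter nucleus (u' = 0.842 in the emitted fragment frame): u_2 = (0.842 + (-0.325)) / (1 + 0.842·(-0.325)) = 0.5174/0.7267 = 0.7120.

+0.712c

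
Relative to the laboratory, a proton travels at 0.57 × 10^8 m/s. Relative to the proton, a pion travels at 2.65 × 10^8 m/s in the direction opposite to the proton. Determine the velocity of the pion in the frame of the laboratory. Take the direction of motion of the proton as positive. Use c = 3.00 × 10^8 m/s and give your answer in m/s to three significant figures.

-2.50 × 10^8 m/s

In units of c (dividing by 3.00 × 10^8 m/s): v = 0.190, u' = -0.883.
u = (u' + v)/(1 + u'v/c²):
u = (-0.883 + 0.190) / (1 + (-0.883)·0.190) = -0.6933/0.8322 = -0.8332
Converting back: u = -0.8332 × 3.00 × 10^8 m/s.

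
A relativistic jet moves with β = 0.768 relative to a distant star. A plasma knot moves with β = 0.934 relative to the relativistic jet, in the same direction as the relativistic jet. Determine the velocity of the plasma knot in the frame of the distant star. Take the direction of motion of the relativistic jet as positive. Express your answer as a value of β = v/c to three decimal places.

β = 0.991

With v = 0.768 and u' = 0.934 (in units of c),
u = (u' + v)/(1 + u'v/c²):
u = (0.934 + 0.768) / (1 + 0.934·0.768) = 1.7020/1.7173 = 0.9911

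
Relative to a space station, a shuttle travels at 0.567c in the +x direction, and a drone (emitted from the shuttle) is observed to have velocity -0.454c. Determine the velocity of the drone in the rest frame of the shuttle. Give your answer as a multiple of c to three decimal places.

Invert the composition law: u' = (u − v)/(1 − uv/c²).
u' = (-0.454 − 0.567) / (1 − (-0.454)(0.567)) = -1.0210/1.2574 = -0.8120.

-0.812c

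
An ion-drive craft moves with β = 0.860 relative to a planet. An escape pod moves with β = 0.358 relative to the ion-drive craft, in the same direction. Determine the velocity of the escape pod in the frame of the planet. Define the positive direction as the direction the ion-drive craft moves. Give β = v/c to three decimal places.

With v = 0.860 and u' = 0.358 (in units of c),
u = (u' + v)/(1 + u'v/c²):
u = (0.358 + 0.860) / (1 + 0.358·0.860) = 1.2180/1.3079 = 0.9313

β = 0.931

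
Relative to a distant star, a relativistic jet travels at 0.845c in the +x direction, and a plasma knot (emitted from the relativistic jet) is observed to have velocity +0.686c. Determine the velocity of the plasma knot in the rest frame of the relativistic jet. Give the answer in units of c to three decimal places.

Invert the composition law: u' = (u − v)/(1 − uv/c²).
u' = (0.686 − 0.845) / (1 − (0.686)(0.845)) = -0.1590/0.4203 = -0.3783.

-0.378c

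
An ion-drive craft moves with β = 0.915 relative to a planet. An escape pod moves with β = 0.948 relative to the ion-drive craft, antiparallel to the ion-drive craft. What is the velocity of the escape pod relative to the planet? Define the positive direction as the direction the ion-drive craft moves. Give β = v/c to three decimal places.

β = -0.249

With v = 0.915 and u' = -0.948 (in units of c),
u = (u' + v)/(1 + u'v/c²):
u = (-0.948 + 0.915) / (1 + (-0.948)·0.915) = -0.0330/0.1326 = -0.2489
(Galilean addition would give -0.033c.)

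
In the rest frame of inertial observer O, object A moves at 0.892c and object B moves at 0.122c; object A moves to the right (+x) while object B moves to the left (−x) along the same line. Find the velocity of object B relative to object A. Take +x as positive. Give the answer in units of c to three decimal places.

β_A = 0.892, β_B = -0.122.
Transform to A's frame with the inverse velocity-addition law: u' = (u − v)/(1 − uv/c²), taking u = β_B and v = β_A.
u' = (-0.122 − 0.892) / (1 − (0.892)(-0.122)) = -1.0140/1.1088 = -0.9145.

-0.914c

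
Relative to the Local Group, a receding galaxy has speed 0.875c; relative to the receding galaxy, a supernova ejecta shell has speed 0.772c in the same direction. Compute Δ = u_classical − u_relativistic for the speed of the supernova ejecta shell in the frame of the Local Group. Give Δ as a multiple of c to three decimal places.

Galilean: u_cl = 0.772 + 0.875 = 1.6470.
Relativistic: u_rel = (0.772 + 0.875) / (1 + 0.772·0.875) = 1.6470/1.6755 = 0.9830.
Δ = 1.6470 − 0.9830 = 0.6640.
(The classical prediction exceeds c; the relativistic result does not.)

Δ = 0.664c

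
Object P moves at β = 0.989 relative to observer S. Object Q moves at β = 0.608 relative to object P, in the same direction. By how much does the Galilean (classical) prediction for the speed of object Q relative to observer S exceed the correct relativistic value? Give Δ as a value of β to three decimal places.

Galilean: u_cl = 0.608 + 0.989 = 1.5970.
Relativistic: u_rel = (0.608 + 0.989) / (1 + 0.608·0.989) = 1.5970/1.6013 = 0.9973.
Δ = 1.5970 − 0.9973 = 0.5997.
(The classical prediction exceeds c; the relativistic result does not.)

Δ = 0.600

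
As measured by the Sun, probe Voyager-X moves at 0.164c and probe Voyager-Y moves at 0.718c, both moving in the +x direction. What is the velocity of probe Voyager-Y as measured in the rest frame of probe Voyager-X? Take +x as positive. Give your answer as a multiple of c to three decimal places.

β_A = 0.164, β_B = 0.718.
Transform to A's frame with the inverse velocity-addition law: u' = (u − v)/(1 − uv/c²), taking u = β_B and v = β_A.
u' = (0.718 − 0.164) / (1 − (0.164)(0.718)) = 0.5540/0.8822 = 0.6279.

+0.628c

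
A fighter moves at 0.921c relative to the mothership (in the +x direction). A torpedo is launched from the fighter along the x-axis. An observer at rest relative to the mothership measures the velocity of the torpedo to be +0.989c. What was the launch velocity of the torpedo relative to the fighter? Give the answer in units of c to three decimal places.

+0.763c

Invert the composition law: u' = (u − v)/(1 − uv/c²).
u' = (0.989 − 0.921) / (1 − (0.989)(0.921)) = 0.0680/0.0891 = 0.7629.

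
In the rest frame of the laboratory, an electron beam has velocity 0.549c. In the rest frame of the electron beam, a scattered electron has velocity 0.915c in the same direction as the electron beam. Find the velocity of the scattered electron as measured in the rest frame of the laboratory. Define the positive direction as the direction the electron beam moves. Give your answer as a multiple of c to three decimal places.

0.974c

With v = 0.549 and u' = 0.915 (in units of c),
u = (u' + v)/(1 + u'v/c²):
u = (0.915 + 0.549) / (1 + 0.915·0.549) = 1.4640/1.5023 = 0.9745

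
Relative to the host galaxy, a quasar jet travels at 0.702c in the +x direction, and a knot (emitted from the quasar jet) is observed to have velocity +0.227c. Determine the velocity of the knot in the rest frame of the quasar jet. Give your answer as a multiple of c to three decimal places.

-0.565c

Invert the composition law: u' = (u − v)/(1 − uv/c²).
u' = (0.227 − 0.702) / (1 − (0.227)(0.702)) = -0.4750/0.8406 = -0.5650.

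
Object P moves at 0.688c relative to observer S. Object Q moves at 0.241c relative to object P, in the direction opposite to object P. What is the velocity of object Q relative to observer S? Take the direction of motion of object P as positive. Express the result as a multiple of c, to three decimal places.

+0.536c

With v = 0.688 and u' = -0.241 (in units of c),
u = (u' + v)/(1 + u'v/c²):
u = (-0.241 + 0.688) / (1 + (-0.241)·0.688) = 0.4470/0.8342 = 0.5358
(Galilean addition would give +0.447c.)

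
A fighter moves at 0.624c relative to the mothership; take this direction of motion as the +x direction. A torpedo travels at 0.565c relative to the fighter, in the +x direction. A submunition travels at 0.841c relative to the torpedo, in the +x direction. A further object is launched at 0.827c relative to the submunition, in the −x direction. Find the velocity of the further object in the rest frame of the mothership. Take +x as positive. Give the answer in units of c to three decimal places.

+0.889c

Apply u = (u' + v)/(1 + u'v/c²) successively, working outward toward the mothership.
Start: velocity of the fighter relative to the mothership = 0.6240c.
Compose with the torpedo (u' = 0.565 in the fighter frame): u_1 = (0.565 + 0.624) / (1 + 0.565·0.624) = 1.1890/1.3526 = 0.8791.
Compose with the submunition (u' = 0.841 in the torpedo frame): u_2 = (0.841 + 0.879) / (1 + 0.841·0.879) = 1.7201/1.7393 = 0.9889.
Compose with the further object (u' = -0.827 in the submunition frame): u_3 = (-0.827 + 0.989) / (1 + (-0.827)·0.989) = 0.1619/0.1821 = 0.8891.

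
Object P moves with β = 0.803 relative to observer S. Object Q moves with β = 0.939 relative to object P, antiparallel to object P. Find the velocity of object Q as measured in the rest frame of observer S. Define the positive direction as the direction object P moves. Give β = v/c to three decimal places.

With v = 0.803 and u' = -0.939 (in units of c),
u = (u' + v)/(1 + u'v/c²):
u = (-0.939 + 0.803) / (1 + (-0.939)·0.803) = -0.1360/0.2460 = -0.5529

β = -0.553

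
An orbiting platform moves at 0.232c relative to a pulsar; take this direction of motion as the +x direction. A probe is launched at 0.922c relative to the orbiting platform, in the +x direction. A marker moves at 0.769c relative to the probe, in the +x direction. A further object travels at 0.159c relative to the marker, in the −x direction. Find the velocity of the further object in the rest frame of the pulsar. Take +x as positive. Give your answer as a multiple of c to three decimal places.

+0.991c

Apply u = (u' + v)/(1 + u'v/c²) successively, working outward toward the pulsar.
Start: velocity of the orbiting platform relative to the pulsar = 0.2320c.
Compose with the probe (u' = 0.922 in the orbiting platform frame): u_1 = (0.922 + 0.232) / (1 + 0.922·0.232) = 1.1540/1.2139 = 0.9507.
Compose with the marker (u' = 0.769 in the probe frame): u_2 = (0.769 + 0.951) / (1 + 0.769·0.951) = 1.7197/1.7311 = 0.9934.
Compose with the further object (u' = -0.159 in the marker frame): u_3 = (-0.159 + 0.993) / (1 + (-0.159)·0.993) = 0.8344/0.8420 = 0.9909.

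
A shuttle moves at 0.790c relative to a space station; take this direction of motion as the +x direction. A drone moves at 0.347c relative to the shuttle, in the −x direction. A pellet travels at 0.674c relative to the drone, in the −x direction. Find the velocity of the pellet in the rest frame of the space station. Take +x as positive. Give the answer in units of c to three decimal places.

-0.108c

Apply u = (u' + v)/(1 + u'v/c²) successively, working outward toward the space station.
Start: velocity of the shuttle relative to the space station = 0.7900c.
Compose with the drone (u' = -0.347 in the shuttle frame): u_1 = (-0.347 + 0.790) / (1 + (-0.347)·0.790) = 0.4430/0.7259 = 0.6103.
Compose with the pellet (u' = -0.674 in the drone frame): u_2 = (-0.674 + 0.610) / (1 + (-0.674)·0.610) = -0.0637/0.5887 = -0.1082.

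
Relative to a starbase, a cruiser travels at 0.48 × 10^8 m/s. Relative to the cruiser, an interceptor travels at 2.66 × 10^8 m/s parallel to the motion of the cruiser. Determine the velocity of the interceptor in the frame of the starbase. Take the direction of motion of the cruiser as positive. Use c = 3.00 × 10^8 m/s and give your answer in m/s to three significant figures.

In units of c (dividing by 3.00 × 10^8 m/s): v = 0.160, u' = 0.887.
u = (u' + v)/(1 + u'v/c²):
u = (0.887 + 0.160) / (1 + 0.887·0.160) = 1.0467/1.1419 = 0.9166
Converting back: u = 0.9166 × 3.00 × 10^8 m/s.

2.75 × 10^8 m/s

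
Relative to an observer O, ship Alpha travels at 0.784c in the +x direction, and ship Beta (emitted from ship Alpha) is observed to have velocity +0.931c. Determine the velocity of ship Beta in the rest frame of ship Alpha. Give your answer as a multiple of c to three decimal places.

Invert the composition law: u' = (u − v)/(1 − uv/c²).
u' = (0.931 − 0.784) / (1 − (0.931)(0.784)) = 0.1470/0.2701 = 0.5443.

+0.544c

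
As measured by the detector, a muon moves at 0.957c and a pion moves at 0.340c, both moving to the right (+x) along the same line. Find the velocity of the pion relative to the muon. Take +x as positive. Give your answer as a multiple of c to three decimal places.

-0.915c

β_A = 0.957, β_B = 0.340.
Transform to A's frame with the inverse velocity-addition law: u' = (u − v)/(1 − uv/c²), taking u = β_B and v = β_A.
u' = (0.340 − 0.957) / (1 − (0.957)(0.340)) = -0.6170/0.6746 = -0.9146.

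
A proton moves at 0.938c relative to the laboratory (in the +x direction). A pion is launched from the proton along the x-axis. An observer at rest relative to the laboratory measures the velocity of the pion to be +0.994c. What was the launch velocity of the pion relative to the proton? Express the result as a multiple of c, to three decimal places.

Invert the composition law: u' = (u − v)/(1 − uv/c²).
u' = (0.994 − 0.938) / (1 − (0.994)(0.938)) = 0.0560/0.0676 = 0.8281.

+0.828c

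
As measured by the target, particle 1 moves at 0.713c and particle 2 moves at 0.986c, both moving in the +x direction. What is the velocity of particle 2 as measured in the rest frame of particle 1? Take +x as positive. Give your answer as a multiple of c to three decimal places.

β_A = 0.713, β_B = 0.986.
Transform to A's frame with the inverse velocity-addition law: u' = (u − v)/(1 − uv/c²), taking u = β_B and v = β_A.
u' = (0.986 − 0.713) / (1 − (0.713)(0.986)) = 0.2730/0.2970 = 0.9192.

+0.919c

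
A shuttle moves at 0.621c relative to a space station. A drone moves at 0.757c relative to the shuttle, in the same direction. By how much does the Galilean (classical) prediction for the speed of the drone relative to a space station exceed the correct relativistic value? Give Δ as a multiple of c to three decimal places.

Galilean: u_cl = 0.757 + 0.621 = 1.3780.
Relativistic: u_rel = (0.757 + 0.621) / (1 + 0.757·0.621) = 1.3780/1.4701 = 0.9374.
Δ = 1.3780 − 0.9374 = 0.4406.
(The classical prediction exceeds c; the relativistic result does not.)

Δ = 0.441c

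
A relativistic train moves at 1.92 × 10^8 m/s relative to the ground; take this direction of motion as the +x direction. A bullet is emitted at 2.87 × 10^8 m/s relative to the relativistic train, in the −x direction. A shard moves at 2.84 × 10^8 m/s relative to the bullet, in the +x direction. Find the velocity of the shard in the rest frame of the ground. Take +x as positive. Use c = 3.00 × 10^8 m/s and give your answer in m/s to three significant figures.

+1.72 × 10^8 m/s

Apply u = (u' + v)/(1 + u'v/c²) successively, working outward toward the ground.
(Dividing each given speed by c = 3.00 × 10^8 m/s to work in units of c.)
Start: velocity of the relativistic train relative to the ground = 0.6400c.
Compose with the bullet (u' = -0.957 in the relativistic train frame): u_1 = (-0.957 + 0.640) / (1 + (-0.957)·0.640) = -0.3167/0.3877 = -0.8167.
Compose with the shard (u' = 0.947 in the bullet frame): u_2 = (0.947 + (-0.817)) / (1 + 0.947·(-0.817)) = 0.1300/0.2268 = 0.5729.
So u = 0.5729 × 3.00 × 10^8 m/s.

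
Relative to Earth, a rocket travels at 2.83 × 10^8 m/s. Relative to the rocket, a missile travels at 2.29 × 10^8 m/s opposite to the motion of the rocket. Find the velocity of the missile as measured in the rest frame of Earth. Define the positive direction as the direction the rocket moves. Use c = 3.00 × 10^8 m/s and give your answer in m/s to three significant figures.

+1.93 × 10^8 m/s

In units of c (dividing by 3.00 × 10^8 m/s): v = 0.943, u' = -0.763.
u = (u' + v)/(1 + u'v/c²):
u = (-0.763 + 0.943) / (1 + (-0.763)·0.943) = 0.1800/0.2799 = 0.6430
(Galilean addition would give +0.180c.)
Converting back: u = 0.6430 × 3.00 × 10^8 m/s.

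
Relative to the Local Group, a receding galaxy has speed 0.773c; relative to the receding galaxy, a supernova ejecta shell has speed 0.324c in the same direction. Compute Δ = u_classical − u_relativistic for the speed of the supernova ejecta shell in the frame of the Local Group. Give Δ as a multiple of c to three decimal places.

Δ = 0.220c

Galilean: u_cl = 0.324 + 0.773 = 1.0970.
Relativistic: u_rel = (0.324 + 0.773) / (1 + 0.324·0.773) = 1.0970/1.2505 = 0.8773.
Δ = 1.0970 − 0.8773 = 0.2197.
(The classical prediction exceeds c; the relativistic result does not.)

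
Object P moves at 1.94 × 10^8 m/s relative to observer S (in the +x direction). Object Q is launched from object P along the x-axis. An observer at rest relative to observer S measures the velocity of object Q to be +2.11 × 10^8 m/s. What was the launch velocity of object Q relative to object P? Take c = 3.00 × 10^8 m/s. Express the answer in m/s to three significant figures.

+3.12 × 10^7 m/s

v = 0.647c, u = 0.703c.
Invert the composition law: u' = (u − v)/(1 − uv/c²).
u' = (0.703 − 0.647) / (1 − (0.703)(0.647)) = 0.0567/0.5452 = 0.1039.
u' = 0.1039 × 3.00 × 10^8 m/s.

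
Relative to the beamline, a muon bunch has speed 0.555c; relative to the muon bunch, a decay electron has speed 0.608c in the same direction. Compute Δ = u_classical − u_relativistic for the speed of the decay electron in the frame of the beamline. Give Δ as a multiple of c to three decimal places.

Δ = 0.293c

Galilean: u_cl = 0.608 + 0.555 = 1.1630.
Relativistic: u_rel = (0.608 + 0.555) / (1 + 0.608·0.555) = 1.1630/1.3374 = 0.8696.
Δ = 1.1630 − 0.8696 = 0.2934.
(The classical prediction exceeds c; the relativistic result does not.)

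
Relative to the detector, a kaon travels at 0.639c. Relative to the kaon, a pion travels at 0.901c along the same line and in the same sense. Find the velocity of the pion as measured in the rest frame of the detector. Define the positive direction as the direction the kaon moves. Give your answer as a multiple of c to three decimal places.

With v = 0.639 and u' = 0.901 (in units of c),
u = (u' + v)/(1 + u'v/c²):
u = (0.901 + 0.639) / (1 + 0.901·0.639) = 1.5400/1.5757 = 0.9773

0.977c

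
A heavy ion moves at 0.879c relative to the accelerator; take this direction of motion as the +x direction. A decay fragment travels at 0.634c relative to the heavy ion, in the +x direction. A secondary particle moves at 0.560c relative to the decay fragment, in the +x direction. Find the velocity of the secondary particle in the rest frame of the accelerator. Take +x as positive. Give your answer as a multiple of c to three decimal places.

Apply u = (u' + v)/(1 + u'v/c²) successively, working outward toward the accelerator.
Start: velocity of the heavy ion relative to the accelerator = 0.8790c.
Compose with the decay fragment (u' = 0.634 in the heavy ion frame): u_1 = (0.634 + 0.879) / (1 + 0.634·0.879) = 1.5130/1.5573 = 0.9716.
Compose with the secondary particle (u' = 0.560 in the decay fragment frame): u_2 = (0.560 + 0.972) / (1 + 0.560·0.972) = 1.5316/1.5441 = 0.9919.

0.992c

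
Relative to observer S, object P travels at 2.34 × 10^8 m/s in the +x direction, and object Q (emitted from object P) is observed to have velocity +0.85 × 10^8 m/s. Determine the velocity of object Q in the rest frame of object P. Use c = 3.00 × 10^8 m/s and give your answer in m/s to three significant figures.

v = 0.780c, u = 0.283c.
Invert the composition law: u' = (u − v)/(1 − uv/c²).
u' = (0.283 − 0.780) / (1 − (0.283)(0.780)) = -0.4967/0.7790 = -0.6376.
u' = -0.6376 × 3.00 × 10^8 m/s.

-1.91 × 10^8 m/s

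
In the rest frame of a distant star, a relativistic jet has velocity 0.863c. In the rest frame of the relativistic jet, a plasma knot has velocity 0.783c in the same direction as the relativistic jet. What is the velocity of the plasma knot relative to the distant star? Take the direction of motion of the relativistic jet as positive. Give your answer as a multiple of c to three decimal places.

With v = 0.863 and u' = 0.783 (in units of c),
u = (u' + v)/(1 + u'v/c²):
u = (0.783 + 0.863) / (1 + 0.783·0.863) = 1.6460/1.6757 = 0.9823
(Galilean addition would give +1.646c, exceeding c.)

0.982c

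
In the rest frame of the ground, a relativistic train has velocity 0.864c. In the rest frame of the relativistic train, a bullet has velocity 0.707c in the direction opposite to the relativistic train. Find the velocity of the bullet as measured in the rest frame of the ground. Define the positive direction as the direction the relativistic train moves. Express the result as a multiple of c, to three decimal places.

+0.403c

With v = 0.864 and u' = -0.707 (in units of c),
u = (u' + v)/(1 + u'v/c²):
u = (-0.707 + 0.864) / (1 + (-0.707)·0.864) = 0.1570/0.3892 = 0.4034
(Galilean addition would give +0.157c.)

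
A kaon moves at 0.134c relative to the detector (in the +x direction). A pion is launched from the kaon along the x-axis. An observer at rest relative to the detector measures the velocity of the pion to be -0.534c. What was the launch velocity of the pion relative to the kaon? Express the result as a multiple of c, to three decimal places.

-0.623c

Invert the composition law: u' = (u − v)/(1 − uv/c²).
u' = (-0.534 − 0.134) / (1 − (-0.534)(0.134)) = -0.6680/1.0716 = -0.6234.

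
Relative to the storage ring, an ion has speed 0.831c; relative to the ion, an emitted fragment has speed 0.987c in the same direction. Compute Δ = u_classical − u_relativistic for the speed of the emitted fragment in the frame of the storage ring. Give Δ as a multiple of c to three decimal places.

Δ = 0.819c

Galilean: u_cl = 0.987 + 0.831 = 1.8180.
Relativistic: u_rel = (0.987 + 0.831) / (1 + 0.987·0.831) = 1.8180/1.8202 = 0.9988.
Δ = 1.8180 − 0.9988 = 0.8192.
(The classical prediction exceeds c; the relativistic result does not.)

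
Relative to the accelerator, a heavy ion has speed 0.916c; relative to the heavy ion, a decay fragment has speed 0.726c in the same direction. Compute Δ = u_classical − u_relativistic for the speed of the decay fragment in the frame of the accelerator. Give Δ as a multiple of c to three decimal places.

Δ = 0.656c

Galilean: u_cl = 0.726 + 0.916 = 1.6420.
Relativistic: u_rel = (0.726 + 0.916) / (1 + 0.726·0.916) = 1.6420/1.6650 = 0.9862.
Δ = 1.6420 − 0.9862 = 0.6558.
(The classical prediction exceeds c; the relativistic result does not.)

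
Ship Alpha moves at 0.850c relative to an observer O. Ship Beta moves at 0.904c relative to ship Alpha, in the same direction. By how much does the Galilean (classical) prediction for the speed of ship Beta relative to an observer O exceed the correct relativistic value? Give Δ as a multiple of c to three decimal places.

Δ = 0.762c

Galilean: u_cl = 0.904 + 0.850 = 1.7540.
Relativistic: u_rel = (0.904 + 0.850) / (1 + 0.904·0.850) = 1.7540/1.7684 = 0.9919.
Δ = 1.7540 − 0.9919 = 0.7621.
(The classical prediction exceeds c; the relativistic result does not.)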